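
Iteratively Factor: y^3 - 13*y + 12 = (y + 4)*(y^2 - 4*y + 3) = (y - 3)*(y + 4)*(y - 1)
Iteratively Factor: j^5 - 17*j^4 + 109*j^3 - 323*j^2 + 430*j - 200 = (j - 2)*(j^4 - 15*j^3 + 79*j^2 - 165*j + 100) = (j - 4)*(j - 2)*(j^3 - 11*j^2 + 35*j - 25) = (j - 5)*(j - 4)*(j - 2)*(j^2 - 6*j + 5) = (j - 5)^2*(j - 4)*(j - 2)*(j - 1)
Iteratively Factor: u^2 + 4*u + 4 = (u + 2)*(u + 2)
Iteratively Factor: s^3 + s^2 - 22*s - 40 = (s - 5)*(s^2 + 6*s + 8) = (s - 5)*(s + 4)*(s + 2)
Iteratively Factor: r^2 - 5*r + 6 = (r - 3)*(r - 2)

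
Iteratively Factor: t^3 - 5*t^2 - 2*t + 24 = (t - 3)*(t^2 - 2*t - 8) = (t - 4)*(t - 3)*(t + 2)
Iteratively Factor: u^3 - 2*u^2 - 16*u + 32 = (u + 4)*(u^2 - 6*u + 8) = (u - 4)*(u + 4)*(u - 2)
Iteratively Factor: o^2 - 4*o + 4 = (o - 2)*(o - 2)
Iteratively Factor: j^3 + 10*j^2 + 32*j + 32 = (j + 4)*(j^2 + 6*j + 8) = (j + 4)^2*(j + 2)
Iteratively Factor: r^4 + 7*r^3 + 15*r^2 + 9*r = (r + 1)*(r^3 + 6*r^2 + 9*r) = (r + 1)*(r + 3)*(r^2 + 3*r) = (r + 1)*(r + 3)^2*(r)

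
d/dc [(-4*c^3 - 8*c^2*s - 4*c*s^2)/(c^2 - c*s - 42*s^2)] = 4*(c*(2*c - s)*(c^2 + 2*c*s + s^2) + (-c^2 + c*s + 42*s^2)*(3*c^2 + 4*c*s + s^2))/(-c^2 + c*s + 42*s^2)^2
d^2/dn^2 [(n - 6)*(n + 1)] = 2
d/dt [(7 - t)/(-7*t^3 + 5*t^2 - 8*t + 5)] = (7*t^3 - 5*t^2 + 8*t - (t - 7)*(21*t^2 - 10*t + 8) - 5)/(7*t^3 - 5*t^2 + 8*t - 5)^2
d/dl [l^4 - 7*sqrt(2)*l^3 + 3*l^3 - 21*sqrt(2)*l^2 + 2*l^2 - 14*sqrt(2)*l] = 4*l^3 - 21*sqrt(2)*l^2 + 9*l^2 - 42*sqrt(2)*l + 4*l - 14*sqrt(2)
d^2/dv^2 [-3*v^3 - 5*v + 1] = -18*v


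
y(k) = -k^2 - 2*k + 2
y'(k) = -2*k - 2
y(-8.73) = -56.75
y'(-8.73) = 15.46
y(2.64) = -10.25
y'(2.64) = -7.28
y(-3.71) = -4.34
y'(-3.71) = 5.42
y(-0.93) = 3.00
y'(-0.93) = -0.14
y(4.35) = -25.62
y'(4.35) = -10.70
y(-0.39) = 2.63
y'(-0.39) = -1.22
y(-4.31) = -7.96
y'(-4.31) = 6.62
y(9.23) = -101.65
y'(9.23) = -20.46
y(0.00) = 2.00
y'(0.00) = -2.00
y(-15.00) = -193.00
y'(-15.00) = 28.00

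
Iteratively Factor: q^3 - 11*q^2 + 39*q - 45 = (q - 3)*(q^2 - 8*q + 15) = (q - 3)^2*(q - 5)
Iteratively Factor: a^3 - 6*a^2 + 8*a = (a)*(a^2 - 6*a + 8) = a*(a - 2)*(a - 4)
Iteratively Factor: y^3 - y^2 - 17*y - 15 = (y - 5)*(y^2 + 4*y + 3) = (y - 5)*(y + 1)*(y + 3)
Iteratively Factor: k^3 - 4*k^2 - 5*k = (k)*(k^2 - 4*k - 5) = k*(k - 5)*(k + 1)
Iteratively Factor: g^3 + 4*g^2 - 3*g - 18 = (g + 3)*(g^2 + g - 6) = (g - 2)*(g + 3)*(g + 3)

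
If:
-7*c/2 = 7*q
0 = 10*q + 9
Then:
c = 9/5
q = -9/10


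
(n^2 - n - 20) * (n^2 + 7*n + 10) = n^4 + 6*n^3 - 17*n^2 - 150*n - 200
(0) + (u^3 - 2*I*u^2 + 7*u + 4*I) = u^3 - 2*I*u^2 + 7*u + 4*I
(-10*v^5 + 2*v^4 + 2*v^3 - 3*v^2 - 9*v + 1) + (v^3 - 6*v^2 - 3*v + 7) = -10*v^5 + 2*v^4 + 3*v^3 - 9*v^2 - 12*v + 8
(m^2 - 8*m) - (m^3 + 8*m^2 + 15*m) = -m^3 - 7*m^2 - 23*m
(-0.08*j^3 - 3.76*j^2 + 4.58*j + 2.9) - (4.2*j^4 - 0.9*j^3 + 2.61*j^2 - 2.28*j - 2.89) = -4.2*j^4 + 0.82*j^3 - 6.37*j^2 + 6.86*j + 5.79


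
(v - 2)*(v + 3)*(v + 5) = v^3 + 6*v^2 - v - 30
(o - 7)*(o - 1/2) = o^2 - 15*o/2 + 7/2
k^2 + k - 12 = (k - 3)*(k + 4)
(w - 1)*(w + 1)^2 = w^3 + w^2 - w - 1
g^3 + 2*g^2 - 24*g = g*(g - 4)*(g + 6)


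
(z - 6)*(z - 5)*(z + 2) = z^3 - 9*z^2 + 8*z + 60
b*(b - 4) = b^2 - 4*b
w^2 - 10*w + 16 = (w - 8)*(w - 2)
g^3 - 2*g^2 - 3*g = g*(g - 3)*(g + 1)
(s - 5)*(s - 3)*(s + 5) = s^3 - 3*s^2 - 25*s + 75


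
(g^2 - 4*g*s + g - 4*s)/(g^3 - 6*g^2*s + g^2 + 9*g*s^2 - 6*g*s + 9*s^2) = (g - 4*s)/(g^2 - 6*g*s + 9*s^2)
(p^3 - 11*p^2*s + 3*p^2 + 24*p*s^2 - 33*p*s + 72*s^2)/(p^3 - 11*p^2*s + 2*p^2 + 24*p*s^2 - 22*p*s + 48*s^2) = (p + 3)/(p + 2)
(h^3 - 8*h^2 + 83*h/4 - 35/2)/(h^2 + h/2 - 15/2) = (h^2 - 11*h/2 + 7)/(h + 3)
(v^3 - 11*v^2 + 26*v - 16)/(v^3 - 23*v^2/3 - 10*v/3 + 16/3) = 3*(v^2 - 3*v + 2)/(3*v^2 + v - 2)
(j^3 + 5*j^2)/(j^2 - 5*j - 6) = j^2*(j + 5)/(j^2 - 5*j - 6)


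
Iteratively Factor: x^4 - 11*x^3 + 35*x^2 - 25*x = (x - 5)*(x^3 - 6*x^2 + 5*x) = (x - 5)*(x - 1)*(x^2 - 5*x) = (x - 5)^2*(x - 1)*(x)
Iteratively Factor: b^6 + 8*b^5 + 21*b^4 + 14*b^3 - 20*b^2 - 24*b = (b - 1)*(b^5 + 9*b^4 + 30*b^3 + 44*b^2 + 24*b) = (b - 1)*(b + 2)*(b^4 + 7*b^3 + 16*b^2 + 12*b) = b*(b - 1)*(b + 2)*(b^3 + 7*b^2 + 16*b + 12) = b*(b - 1)*(b + 2)^2*(b^2 + 5*b + 6) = b*(b - 1)*(b + 2)^3*(b + 3)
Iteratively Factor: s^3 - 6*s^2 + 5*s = (s)*(s^2 - 6*s + 5) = s*(s - 1)*(s - 5)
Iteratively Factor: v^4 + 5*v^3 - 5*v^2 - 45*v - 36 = (v + 4)*(v^3 + v^2 - 9*v - 9) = (v + 1)*(v + 4)*(v^2 - 9) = (v - 3)*(v + 1)*(v + 4)*(v + 3)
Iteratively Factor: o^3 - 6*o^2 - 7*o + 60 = (o - 4)*(o^2 - 2*o - 15) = (o - 4)*(o + 3)*(o - 5)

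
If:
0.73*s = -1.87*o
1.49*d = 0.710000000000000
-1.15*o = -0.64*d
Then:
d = 0.48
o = 0.27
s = -0.68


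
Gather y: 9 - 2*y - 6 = 3 - 2*y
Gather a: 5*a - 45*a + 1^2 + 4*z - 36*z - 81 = -40*a - 32*z - 80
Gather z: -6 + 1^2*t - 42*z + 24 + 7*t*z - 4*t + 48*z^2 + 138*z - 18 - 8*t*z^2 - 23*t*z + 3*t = z^2*(48 - 8*t) + z*(96 - 16*t)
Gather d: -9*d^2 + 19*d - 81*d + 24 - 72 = -9*d^2 - 62*d - 48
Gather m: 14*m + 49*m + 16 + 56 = 63*m + 72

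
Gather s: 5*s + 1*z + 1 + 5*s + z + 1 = 10*s + 2*z + 2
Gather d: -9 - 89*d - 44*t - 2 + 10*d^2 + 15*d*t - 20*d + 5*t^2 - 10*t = 10*d^2 + d*(15*t - 109) + 5*t^2 - 54*t - 11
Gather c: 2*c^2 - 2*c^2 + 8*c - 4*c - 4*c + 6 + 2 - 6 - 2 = 0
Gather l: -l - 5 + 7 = 2 - l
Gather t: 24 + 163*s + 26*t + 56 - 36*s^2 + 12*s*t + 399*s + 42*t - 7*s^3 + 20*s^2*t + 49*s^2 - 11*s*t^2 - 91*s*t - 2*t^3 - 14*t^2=-7*s^3 + 13*s^2 + 562*s - 2*t^3 + t^2*(-11*s - 14) + t*(20*s^2 - 79*s + 68) + 80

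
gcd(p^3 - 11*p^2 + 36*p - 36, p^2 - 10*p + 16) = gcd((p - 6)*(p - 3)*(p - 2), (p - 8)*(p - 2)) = p - 2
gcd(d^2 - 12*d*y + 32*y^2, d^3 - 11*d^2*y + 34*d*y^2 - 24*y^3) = -d + 4*y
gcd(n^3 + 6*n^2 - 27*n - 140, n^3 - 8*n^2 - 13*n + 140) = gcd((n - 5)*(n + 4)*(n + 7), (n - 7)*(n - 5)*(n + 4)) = n^2 - n - 20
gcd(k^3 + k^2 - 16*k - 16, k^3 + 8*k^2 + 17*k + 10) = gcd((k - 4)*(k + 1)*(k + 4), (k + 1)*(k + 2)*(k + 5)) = k + 1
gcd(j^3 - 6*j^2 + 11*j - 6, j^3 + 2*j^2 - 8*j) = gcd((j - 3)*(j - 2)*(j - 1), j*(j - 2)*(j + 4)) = j - 2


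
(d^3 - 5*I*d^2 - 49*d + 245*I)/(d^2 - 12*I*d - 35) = (d^2 - 49)/(d - 7*I)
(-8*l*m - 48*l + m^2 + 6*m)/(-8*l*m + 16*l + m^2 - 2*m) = (m + 6)/(m - 2)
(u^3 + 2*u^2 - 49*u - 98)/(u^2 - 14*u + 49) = (u^2 + 9*u + 14)/(u - 7)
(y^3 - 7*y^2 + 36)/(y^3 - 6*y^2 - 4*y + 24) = (y - 3)/(y - 2)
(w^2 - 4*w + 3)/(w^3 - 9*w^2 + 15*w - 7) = (w - 3)/(w^2 - 8*w + 7)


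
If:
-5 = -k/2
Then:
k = 10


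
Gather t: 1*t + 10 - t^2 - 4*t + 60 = -t^2 - 3*t + 70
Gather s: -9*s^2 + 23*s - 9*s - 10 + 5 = -9*s^2 + 14*s - 5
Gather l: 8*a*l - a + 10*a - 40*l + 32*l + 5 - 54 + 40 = 9*a + l*(8*a - 8) - 9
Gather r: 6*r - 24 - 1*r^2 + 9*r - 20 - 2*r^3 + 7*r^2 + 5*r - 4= -2*r^3 + 6*r^2 + 20*r - 48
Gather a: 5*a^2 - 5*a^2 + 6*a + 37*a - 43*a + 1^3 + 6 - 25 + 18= 0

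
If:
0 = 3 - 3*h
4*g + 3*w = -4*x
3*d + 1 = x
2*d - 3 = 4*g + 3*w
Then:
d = -1/14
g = -3*w/4 - 11/14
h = 1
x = 11/14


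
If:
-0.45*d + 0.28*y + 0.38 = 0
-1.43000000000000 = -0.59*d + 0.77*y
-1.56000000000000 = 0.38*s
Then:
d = -0.59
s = -4.11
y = -2.31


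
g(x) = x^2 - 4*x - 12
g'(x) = 2*x - 4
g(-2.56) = 4.79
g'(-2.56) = -9.12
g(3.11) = -14.77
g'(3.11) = 2.22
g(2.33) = -15.89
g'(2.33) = 0.66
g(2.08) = -15.99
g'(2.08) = 0.16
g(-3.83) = 17.99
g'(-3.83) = -11.66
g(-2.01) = 0.08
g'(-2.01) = -8.02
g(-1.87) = -1.02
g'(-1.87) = -7.74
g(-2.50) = 4.25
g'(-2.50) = -9.00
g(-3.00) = 9.00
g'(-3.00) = -10.00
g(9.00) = 33.00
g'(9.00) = 14.00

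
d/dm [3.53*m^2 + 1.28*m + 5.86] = 7.06*m + 1.28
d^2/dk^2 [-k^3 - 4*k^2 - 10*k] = -6*k - 8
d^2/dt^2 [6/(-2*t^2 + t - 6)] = 12*(4*t^2 - 2*t - (4*t - 1)^2 + 12)/(2*t^2 - t + 6)^3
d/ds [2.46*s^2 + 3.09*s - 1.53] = 4.92*s + 3.09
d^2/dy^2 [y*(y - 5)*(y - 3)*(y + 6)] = 12*y^2 - 12*y - 66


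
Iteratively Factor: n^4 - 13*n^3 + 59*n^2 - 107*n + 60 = (n - 5)*(n^3 - 8*n^2 + 19*n - 12) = (n - 5)*(n - 3)*(n^2 - 5*n + 4) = (n - 5)*(n - 3)*(n - 1)*(n - 4)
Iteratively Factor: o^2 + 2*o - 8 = (o - 2)*(o + 4)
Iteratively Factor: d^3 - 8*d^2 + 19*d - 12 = (d - 3)*(d^2 - 5*d + 4) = (d - 3)*(d - 1)*(d - 4)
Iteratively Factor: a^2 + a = (a + 1)*(a)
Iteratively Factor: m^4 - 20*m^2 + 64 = (m + 2)*(m^3 - 2*m^2 - 16*m + 32) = (m - 4)*(m + 2)*(m^2 + 2*m - 8) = (m - 4)*(m - 2)*(m + 2)*(m + 4)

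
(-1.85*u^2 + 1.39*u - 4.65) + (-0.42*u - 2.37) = -1.85*u^2 + 0.97*u - 7.02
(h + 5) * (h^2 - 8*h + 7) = h^3 - 3*h^2 - 33*h + 35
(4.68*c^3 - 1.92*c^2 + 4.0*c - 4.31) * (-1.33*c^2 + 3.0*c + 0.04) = -6.2244*c^5 + 16.5936*c^4 - 10.8928*c^3 + 17.6555*c^2 - 12.77*c - 0.1724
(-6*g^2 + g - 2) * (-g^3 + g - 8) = 6*g^5 - g^4 - 4*g^3 + 49*g^2 - 10*g + 16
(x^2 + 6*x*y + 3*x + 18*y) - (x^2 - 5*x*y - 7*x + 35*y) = 11*x*y + 10*x - 17*y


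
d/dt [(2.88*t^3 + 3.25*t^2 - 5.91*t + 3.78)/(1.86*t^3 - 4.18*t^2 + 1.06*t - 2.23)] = (3.5527136788005e-15*t^5 - 18.0834*t^4 + 28.0908*t^3 - 61.6184*t^2 + 17.1058*t + 9.1725)/(3.4596*t^6 - 15.5496*t^5 + 21.4156*t^4 - 17.1572*t^3 + 19.7664*t^2 - 4.7276*t + 4.9729)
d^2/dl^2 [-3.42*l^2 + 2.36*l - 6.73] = -6.84000000000000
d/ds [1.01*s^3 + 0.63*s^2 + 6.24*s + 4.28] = 3.03*s^2 + 1.26*s + 6.24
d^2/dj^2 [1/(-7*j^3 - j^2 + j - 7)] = 2*((21*j + 1)*(7*j^3 + j^2 - j + 7) - (21*j^2 + 2*j - 1)^2)/(7*j^3 + j^2 - j + 7)^3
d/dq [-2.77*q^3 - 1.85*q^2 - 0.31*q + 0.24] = -8.31*q^2 - 3.7*q - 0.31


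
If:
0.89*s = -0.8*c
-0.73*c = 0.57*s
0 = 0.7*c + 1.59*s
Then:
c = 0.00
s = 0.00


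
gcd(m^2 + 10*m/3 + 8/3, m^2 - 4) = m + 2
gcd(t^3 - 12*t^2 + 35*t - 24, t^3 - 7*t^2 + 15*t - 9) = t^2 - 4*t + 3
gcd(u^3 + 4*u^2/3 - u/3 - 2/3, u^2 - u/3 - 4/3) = u + 1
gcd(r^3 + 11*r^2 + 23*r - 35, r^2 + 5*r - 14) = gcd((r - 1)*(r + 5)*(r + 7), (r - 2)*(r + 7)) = r + 7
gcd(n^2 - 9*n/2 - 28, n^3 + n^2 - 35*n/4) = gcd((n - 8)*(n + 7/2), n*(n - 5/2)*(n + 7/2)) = n + 7/2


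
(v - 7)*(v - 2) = v^2 - 9*v + 14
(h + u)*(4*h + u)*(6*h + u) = 24*h^3 + 34*h^2*u + 11*h*u^2 + u^3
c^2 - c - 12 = (c - 4)*(c + 3)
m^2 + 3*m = m*(m + 3)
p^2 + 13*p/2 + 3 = (p + 1/2)*(p + 6)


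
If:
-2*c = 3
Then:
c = -3/2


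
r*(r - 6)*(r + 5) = r^3 - r^2 - 30*r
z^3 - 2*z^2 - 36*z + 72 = (z - 6)*(z - 2)*(z + 6)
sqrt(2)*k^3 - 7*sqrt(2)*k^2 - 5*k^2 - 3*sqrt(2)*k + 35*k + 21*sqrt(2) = (k - 7)*(k - 3*sqrt(2))*(sqrt(2)*k + 1)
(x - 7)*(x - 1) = x^2 - 8*x + 7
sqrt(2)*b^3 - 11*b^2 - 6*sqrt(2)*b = b*(b - 6*sqrt(2))*(sqrt(2)*b + 1)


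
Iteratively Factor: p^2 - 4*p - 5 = (p + 1)*(p - 5)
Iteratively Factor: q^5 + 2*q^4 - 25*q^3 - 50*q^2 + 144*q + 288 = (q + 4)*(q^4 - 2*q^3 - 17*q^2 + 18*q + 72) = (q - 4)*(q + 4)*(q^3 + 2*q^2 - 9*q - 18) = (q - 4)*(q - 3)*(q + 4)*(q^2 + 5*q + 6) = (q - 4)*(q - 3)*(q + 2)*(q + 4)*(q + 3)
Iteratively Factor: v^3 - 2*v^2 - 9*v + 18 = (v + 3)*(v^2 - 5*v + 6) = (v - 3)*(v + 3)*(v - 2)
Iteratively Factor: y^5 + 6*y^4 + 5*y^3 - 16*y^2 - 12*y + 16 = (y - 1)*(y^4 + 7*y^3 + 12*y^2 - 4*y - 16) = (y - 1)^2*(y^3 + 8*y^2 + 20*y + 16) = (y - 1)^2*(y + 2)*(y^2 + 6*y + 8) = (y - 1)^2*(y + 2)^2*(y + 4)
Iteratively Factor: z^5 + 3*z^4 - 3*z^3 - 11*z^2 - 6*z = (z + 1)*(z^4 + 2*z^3 - 5*z^2 - 6*z) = z*(z + 1)*(z^3 + 2*z^2 - 5*z - 6) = z*(z - 2)*(z + 1)*(z^2 + 4*z + 3) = z*(z - 2)*(z + 1)*(z + 3)*(z + 1)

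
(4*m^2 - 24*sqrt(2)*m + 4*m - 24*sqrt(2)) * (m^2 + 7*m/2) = 4*m^4 - 24*sqrt(2)*m^3 + 18*m^3 - 108*sqrt(2)*m^2 + 14*m^2 - 84*sqrt(2)*m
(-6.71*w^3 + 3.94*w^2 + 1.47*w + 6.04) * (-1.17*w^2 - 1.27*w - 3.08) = 7.8507*w^5 + 3.9119*w^4 + 13.9431*w^3 - 21.0689*w^2 - 12.1984*w - 18.6032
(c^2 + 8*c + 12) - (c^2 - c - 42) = 9*c + 54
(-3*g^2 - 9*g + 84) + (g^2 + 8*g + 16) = -2*g^2 - g + 100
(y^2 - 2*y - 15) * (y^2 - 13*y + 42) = y^4 - 15*y^3 + 53*y^2 + 111*y - 630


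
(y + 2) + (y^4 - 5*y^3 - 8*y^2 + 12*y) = y^4 - 5*y^3 - 8*y^2 + 13*y + 2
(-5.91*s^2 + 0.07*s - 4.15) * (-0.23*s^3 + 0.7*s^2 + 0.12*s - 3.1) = 1.3593*s^5 - 4.1531*s^4 + 0.2943*s^3 + 15.4244*s^2 - 0.715*s + 12.865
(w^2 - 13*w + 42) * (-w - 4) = -w^3 + 9*w^2 + 10*w - 168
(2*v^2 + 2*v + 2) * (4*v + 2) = 8*v^3 + 12*v^2 + 12*v + 4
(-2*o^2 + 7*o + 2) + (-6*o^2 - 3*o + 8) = -8*o^2 + 4*o + 10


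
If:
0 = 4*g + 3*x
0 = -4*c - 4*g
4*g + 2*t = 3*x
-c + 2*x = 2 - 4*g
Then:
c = -6/7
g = 6/7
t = -24/7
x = -8/7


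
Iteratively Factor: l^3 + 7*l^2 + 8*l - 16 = (l + 4)*(l^2 + 3*l - 4) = (l + 4)^2*(l - 1)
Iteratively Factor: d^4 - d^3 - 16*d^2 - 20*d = (d + 2)*(d^3 - 3*d^2 - 10*d) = (d + 2)^2*(d^2 - 5*d) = (d - 5)*(d + 2)^2*(d)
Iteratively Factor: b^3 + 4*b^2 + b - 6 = (b + 2)*(b^2 + 2*b - 3) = (b + 2)*(b + 3)*(b - 1)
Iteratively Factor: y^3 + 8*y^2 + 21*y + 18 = (y + 2)*(y^2 + 6*y + 9) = (y + 2)*(y + 3)*(y + 3)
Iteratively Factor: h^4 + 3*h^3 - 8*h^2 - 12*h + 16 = (h - 2)*(h^3 + 5*h^2 + 2*h - 8) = (h - 2)*(h - 1)*(h^2 + 6*h + 8) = (h - 2)*(h - 1)*(h + 4)*(h + 2)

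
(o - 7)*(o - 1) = o^2 - 8*o + 7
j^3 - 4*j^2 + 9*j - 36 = (j - 4)*(j - 3*I)*(j + 3*I)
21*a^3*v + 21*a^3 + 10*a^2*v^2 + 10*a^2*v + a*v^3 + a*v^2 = (3*a + v)*(7*a + v)*(a*v + a)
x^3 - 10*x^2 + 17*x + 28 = (x - 7)*(x - 4)*(x + 1)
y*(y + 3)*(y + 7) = y^3 + 10*y^2 + 21*y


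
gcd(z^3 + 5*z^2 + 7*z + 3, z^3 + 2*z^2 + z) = z^2 + 2*z + 1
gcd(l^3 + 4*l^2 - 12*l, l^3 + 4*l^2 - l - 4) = 1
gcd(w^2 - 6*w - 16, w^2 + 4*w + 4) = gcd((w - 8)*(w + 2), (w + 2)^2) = w + 2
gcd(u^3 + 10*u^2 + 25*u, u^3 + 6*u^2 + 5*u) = u^2 + 5*u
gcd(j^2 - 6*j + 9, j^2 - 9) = j - 3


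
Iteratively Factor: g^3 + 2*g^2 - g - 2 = (g + 1)*(g^2 + g - 2) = (g - 1)*(g + 1)*(g + 2)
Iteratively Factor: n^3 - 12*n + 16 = (n - 2)*(n^2 + 2*n - 8) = (n - 2)^2*(n + 4)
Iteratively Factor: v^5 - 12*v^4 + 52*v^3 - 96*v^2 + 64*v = (v - 4)*(v^4 - 8*v^3 + 20*v^2 - 16*v) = (v - 4)*(v - 2)*(v^3 - 6*v^2 + 8*v) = (v - 4)*(v - 2)^2*(v^2 - 4*v) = v*(v - 4)*(v - 2)^2*(v - 4)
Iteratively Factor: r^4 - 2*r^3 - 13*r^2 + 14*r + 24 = (r - 4)*(r^3 + 2*r^2 - 5*r - 6) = (r - 4)*(r + 1)*(r^2 + r - 6) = (r - 4)*(r - 2)*(r + 1)*(r + 3)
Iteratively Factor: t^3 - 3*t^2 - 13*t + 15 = (t - 5)*(t^2 + 2*t - 3) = (t - 5)*(t - 1)*(t + 3)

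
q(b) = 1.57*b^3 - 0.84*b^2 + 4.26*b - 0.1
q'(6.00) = 163.74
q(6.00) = 334.34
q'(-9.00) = 400.89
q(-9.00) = -1251.01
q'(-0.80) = 8.62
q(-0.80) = -4.85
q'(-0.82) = 8.80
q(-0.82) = -5.02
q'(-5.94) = 180.42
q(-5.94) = -384.09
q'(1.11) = 8.20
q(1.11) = 5.74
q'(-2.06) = 27.71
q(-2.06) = -26.16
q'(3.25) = 48.55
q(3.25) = 58.77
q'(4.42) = 88.85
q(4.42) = 137.89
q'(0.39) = 4.32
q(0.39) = 1.53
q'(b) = 4.71*b^2 - 1.68*b + 4.26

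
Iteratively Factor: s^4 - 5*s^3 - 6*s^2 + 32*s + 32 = (s + 1)*(s^3 - 6*s^2 + 32) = (s - 4)*(s + 1)*(s^2 - 2*s - 8) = (s - 4)*(s + 1)*(s + 2)*(s - 4)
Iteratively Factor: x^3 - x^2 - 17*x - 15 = (x - 5)*(x^2 + 4*x + 3) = (x - 5)*(x + 3)*(x + 1)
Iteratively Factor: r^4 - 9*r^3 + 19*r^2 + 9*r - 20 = (r - 5)*(r^3 - 4*r^2 - r + 4) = (r - 5)*(r + 1)*(r^2 - 5*r + 4) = (r - 5)*(r - 1)*(r + 1)*(r - 4)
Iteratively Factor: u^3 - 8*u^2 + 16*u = (u - 4)*(u^2 - 4*u) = u*(u - 4)*(u - 4)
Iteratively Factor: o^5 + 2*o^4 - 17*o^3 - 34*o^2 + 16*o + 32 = (o + 1)*(o^4 + o^3 - 18*o^2 - 16*o + 32) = (o - 4)*(o + 1)*(o^3 + 5*o^2 + 2*o - 8) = (o - 4)*(o + 1)*(o + 4)*(o^2 + o - 2) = (o - 4)*(o - 1)*(o + 1)*(o + 4)*(o + 2)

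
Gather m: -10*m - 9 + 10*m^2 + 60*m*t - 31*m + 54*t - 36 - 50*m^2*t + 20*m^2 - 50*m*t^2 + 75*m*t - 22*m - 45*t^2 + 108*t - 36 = m^2*(30 - 50*t) + m*(-50*t^2 + 135*t - 63) - 45*t^2 + 162*t - 81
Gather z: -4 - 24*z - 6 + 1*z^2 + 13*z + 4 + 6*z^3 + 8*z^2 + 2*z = 6*z^3 + 9*z^2 - 9*z - 6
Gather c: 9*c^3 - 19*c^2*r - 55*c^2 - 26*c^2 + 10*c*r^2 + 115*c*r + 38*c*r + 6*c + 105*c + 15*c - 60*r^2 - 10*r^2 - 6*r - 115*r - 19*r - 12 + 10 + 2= 9*c^3 + c^2*(-19*r - 81) + c*(10*r^2 + 153*r + 126) - 70*r^2 - 140*r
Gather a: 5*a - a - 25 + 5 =4*a - 20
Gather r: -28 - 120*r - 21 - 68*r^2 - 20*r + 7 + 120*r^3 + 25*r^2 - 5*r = 120*r^3 - 43*r^2 - 145*r - 42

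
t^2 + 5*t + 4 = (t + 1)*(t + 4)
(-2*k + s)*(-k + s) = 2*k^2 - 3*k*s + s^2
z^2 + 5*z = z*(z + 5)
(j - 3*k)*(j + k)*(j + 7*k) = j^3 + 5*j^2*k - 17*j*k^2 - 21*k^3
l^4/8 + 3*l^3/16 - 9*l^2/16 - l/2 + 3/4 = (l/4 + 1/2)*(l/2 + 1)*(l - 3/2)*(l - 1)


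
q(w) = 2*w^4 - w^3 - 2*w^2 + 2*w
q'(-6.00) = -1810.00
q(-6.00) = 2724.00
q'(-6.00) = -1810.00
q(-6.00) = 2724.00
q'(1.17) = 6.03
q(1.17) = 1.75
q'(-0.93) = -3.31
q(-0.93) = -1.29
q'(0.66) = 0.35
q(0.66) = 0.54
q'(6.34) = 1894.77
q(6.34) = 2908.82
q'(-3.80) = -465.10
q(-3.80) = 435.42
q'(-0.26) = 2.70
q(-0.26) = -0.63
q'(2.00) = 46.00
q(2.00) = 20.00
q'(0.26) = 0.90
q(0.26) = 0.38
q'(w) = 8*w^3 - 3*w^2 - 4*w + 2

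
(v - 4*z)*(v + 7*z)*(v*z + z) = v^3*z + 3*v^2*z^2 + v^2*z - 28*v*z^3 + 3*v*z^2 - 28*z^3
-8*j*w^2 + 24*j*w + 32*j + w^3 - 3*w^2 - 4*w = (-8*j + w)*(w - 4)*(w + 1)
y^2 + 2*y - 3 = (y - 1)*(y + 3)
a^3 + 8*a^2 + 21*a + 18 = (a + 2)*(a + 3)^2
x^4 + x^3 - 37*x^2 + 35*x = x*(x - 5)*(x - 1)*(x + 7)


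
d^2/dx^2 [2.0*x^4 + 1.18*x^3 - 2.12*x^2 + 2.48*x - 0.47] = 24.0*x^2 + 7.08*x - 4.24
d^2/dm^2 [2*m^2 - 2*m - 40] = 4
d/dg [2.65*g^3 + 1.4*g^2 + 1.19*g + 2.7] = 7.95*g^2 + 2.8*g + 1.19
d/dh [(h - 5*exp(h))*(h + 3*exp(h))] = -2*h*exp(h) + 2*h - 30*exp(2*h) - 2*exp(h)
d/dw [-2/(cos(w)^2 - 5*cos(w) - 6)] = 2*(5 - 2*cos(w))*sin(w)/(sin(w)^2 + 5*cos(w) + 5)^2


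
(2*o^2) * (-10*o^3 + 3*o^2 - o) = -20*o^5 + 6*o^4 - 2*o^3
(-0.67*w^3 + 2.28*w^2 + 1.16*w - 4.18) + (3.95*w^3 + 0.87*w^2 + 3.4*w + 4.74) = 3.28*w^3 + 3.15*w^2 + 4.56*w + 0.56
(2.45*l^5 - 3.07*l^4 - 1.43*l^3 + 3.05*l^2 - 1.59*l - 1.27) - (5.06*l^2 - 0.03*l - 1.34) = 2.45*l^5 - 3.07*l^4 - 1.43*l^3 - 2.01*l^2 - 1.56*l + 0.0700000000000001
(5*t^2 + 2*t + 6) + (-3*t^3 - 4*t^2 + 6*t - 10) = -3*t^3 + t^2 + 8*t - 4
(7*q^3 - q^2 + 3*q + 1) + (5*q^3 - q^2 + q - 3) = 12*q^3 - 2*q^2 + 4*q - 2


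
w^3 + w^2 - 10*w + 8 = (w - 2)*(w - 1)*(w + 4)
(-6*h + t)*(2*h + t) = -12*h^2 - 4*h*t + t^2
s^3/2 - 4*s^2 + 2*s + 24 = (s/2 + 1)*(s - 6)*(s - 4)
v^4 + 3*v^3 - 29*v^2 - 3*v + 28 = (v - 4)*(v - 1)*(v + 1)*(v + 7)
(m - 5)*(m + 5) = m^2 - 25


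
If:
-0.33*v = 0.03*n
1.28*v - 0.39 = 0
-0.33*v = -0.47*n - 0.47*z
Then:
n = -3.35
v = 0.30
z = 3.57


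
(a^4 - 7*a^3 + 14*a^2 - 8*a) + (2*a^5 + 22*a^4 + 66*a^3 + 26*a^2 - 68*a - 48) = 2*a^5 + 23*a^4 + 59*a^3 + 40*a^2 - 76*a - 48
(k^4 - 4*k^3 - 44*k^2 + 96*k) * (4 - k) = -k^5 + 8*k^4 + 28*k^3 - 272*k^2 + 384*k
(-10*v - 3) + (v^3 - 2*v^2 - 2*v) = v^3 - 2*v^2 - 12*v - 3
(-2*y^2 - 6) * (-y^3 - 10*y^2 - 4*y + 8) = 2*y^5 + 20*y^4 + 14*y^3 + 44*y^2 + 24*y - 48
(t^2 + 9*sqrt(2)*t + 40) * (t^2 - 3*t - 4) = t^4 - 3*t^3 + 9*sqrt(2)*t^3 - 27*sqrt(2)*t^2 + 36*t^2 - 120*t - 36*sqrt(2)*t - 160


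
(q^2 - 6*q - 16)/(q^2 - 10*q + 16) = (q + 2)/(q - 2)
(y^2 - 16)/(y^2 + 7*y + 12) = (y - 4)/(y + 3)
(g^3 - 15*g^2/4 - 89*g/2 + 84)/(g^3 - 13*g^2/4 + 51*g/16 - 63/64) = 16*(g^2 - 2*g - 48)/(16*g^2 - 24*g + 9)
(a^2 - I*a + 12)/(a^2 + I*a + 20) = (a + 3*I)/(a + 5*I)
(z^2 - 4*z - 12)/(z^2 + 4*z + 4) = (z - 6)/(z + 2)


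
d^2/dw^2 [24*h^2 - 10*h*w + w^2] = 2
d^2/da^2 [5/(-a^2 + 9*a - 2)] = 10*(a^2 - 9*a - (2*a - 9)^2 + 2)/(a^2 - 9*a + 2)^3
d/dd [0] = 0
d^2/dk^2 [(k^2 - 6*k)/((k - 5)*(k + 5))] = 2*(-6*k^3 + 75*k^2 - 450*k + 625)/(k^6 - 75*k^4 + 1875*k^2 - 15625)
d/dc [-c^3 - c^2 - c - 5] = -3*c^2 - 2*c - 1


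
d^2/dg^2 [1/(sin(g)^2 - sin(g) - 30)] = (4*sin(g)^4 - 3*sin(g)^3 + 115*sin(g)^2 - 24*sin(g) - 62)/(sin(g) + cos(g)^2 + 29)^3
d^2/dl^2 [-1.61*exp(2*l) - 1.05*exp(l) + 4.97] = (-6.44*exp(l) - 1.05)*exp(l)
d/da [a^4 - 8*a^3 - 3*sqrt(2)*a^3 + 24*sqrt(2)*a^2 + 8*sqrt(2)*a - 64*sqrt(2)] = 4*a^3 - 24*a^2 - 9*sqrt(2)*a^2 + 48*sqrt(2)*a + 8*sqrt(2)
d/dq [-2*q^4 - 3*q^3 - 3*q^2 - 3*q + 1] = -8*q^3 - 9*q^2 - 6*q - 3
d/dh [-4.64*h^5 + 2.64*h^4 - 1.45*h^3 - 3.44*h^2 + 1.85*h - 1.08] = -23.2*h^4 + 10.56*h^3 - 4.35*h^2 - 6.88*h + 1.85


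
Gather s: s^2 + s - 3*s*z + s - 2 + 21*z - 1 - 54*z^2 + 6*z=s^2 + s*(2 - 3*z) - 54*z^2 + 27*z - 3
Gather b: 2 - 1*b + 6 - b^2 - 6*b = -b^2 - 7*b + 8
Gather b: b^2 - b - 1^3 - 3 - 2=b^2 - b - 6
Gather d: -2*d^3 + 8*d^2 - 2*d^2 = -2*d^3 + 6*d^2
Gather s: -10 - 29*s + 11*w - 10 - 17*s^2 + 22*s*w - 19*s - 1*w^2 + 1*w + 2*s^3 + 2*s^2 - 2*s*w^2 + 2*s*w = 2*s^3 - 15*s^2 + s*(-2*w^2 + 24*w - 48) - w^2 + 12*w - 20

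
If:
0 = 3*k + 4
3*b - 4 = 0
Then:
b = 4/3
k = -4/3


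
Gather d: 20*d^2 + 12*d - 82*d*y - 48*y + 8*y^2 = 20*d^2 + d*(12 - 82*y) + 8*y^2 - 48*y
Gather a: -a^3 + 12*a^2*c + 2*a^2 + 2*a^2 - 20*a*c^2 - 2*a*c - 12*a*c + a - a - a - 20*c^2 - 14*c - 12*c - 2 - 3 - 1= -a^3 + a^2*(12*c + 4) + a*(-20*c^2 - 14*c - 1) - 20*c^2 - 26*c - 6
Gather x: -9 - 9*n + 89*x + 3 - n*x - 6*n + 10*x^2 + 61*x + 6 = -15*n + 10*x^2 + x*(150 - n)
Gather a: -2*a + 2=2 - 2*a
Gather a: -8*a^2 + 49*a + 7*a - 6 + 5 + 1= -8*a^2 + 56*a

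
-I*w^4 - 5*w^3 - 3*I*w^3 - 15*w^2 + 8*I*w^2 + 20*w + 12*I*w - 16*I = (w + 4)*(w - 4*I)*(w - I)*(-I*w + I)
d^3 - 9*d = d*(d - 3)*(d + 3)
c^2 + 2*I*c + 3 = (c - I)*(c + 3*I)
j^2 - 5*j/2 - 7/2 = (j - 7/2)*(j + 1)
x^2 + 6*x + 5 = (x + 1)*(x + 5)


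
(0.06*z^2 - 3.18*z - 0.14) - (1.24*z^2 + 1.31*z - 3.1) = -1.18*z^2 - 4.49*z + 2.96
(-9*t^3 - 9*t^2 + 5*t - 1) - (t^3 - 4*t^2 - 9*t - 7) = -10*t^3 - 5*t^2 + 14*t + 6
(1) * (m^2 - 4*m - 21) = m^2 - 4*m - 21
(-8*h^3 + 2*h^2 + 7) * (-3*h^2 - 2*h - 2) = 24*h^5 + 10*h^4 + 12*h^3 - 25*h^2 - 14*h - 14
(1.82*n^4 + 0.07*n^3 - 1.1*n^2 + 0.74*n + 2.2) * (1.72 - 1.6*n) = -2.912*n^5 + 3.0184*n^4 + 1.8804*n^3 - 3.076*n^2 - 2.2472*n + 3.784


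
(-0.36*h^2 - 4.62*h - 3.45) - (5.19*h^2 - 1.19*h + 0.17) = -5.55*h^2 - 3.43*h - 3.62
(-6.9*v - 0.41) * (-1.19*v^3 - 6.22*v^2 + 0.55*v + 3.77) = 8.211*v^4 + 43.4059*v^3 - 1.2448*v^2 - 26.2385*v - 1.5457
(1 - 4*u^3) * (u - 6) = -4*u^4 + 24*u^3 + u - 6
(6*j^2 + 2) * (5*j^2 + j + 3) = 30*j^4 + 6*j^3 + 28*j^2 + 2*j + 6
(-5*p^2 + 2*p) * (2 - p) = 5*p^3 - 12*p^2 + 4*p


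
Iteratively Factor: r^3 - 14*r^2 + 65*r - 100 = (r - 5)*(r^2 - 9*r + 20) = (r - 5)*(r - 4)*(r - 5)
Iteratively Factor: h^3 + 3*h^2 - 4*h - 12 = (h + 2)*(h^2 + h - 6) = (h + 2)*(h + 3)*(h - 2)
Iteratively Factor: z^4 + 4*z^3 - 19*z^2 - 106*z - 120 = (z - 5)*(z^3 + 9*z^2 + 26*z + 24) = (z - 5)*(z + 4)*(z^2 + 5*z + 6) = (z - 5)*(z + 3)*(z + 4)*(z + 2)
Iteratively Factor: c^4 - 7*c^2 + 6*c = (c)*(c^3 - 7*c + 6) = c*(c - 2)*(c^2 + 2*c - 3) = c*(c - 2)*(c - 1)*(c + 3)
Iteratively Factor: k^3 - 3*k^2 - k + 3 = (k - 1)*(k^2 - 2*k - 3) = (k - 3)*(k - 1)*(k + 1)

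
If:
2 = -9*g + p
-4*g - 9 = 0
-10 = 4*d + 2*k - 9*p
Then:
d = -k/2 - 697/16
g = -9/4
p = -73/4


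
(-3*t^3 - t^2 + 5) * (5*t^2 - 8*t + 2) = -15*t^5 + 19*t^4 + 2*t^3 + 23*t^2 - 40*t + 10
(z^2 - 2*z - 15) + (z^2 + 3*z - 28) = 2*z^2 + z - 43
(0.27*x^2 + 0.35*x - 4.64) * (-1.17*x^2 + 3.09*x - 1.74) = -0.3159*x^4 + 0.4248*x^3 + 6.0405*x^2 - 14.9466*x + 8.0736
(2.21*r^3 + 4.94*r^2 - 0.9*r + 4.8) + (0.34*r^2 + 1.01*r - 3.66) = 2.21*r^3 + 5.28*r^2 + 0.11*r + 1.14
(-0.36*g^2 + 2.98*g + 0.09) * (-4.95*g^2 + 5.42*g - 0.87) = 1.782*g^4 - 16.7022*g^3 + 16.0193*g^2 - 2.1048*g - 0.0783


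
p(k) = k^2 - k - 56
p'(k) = 2*k - 1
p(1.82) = -54.51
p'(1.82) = 2.64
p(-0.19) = -55.77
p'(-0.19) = -1.38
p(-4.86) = -27.52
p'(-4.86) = -10.72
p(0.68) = -56.22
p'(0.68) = 0.36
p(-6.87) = -1.93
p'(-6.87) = -14.74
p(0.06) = -56.06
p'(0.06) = -0.88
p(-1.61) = -51.80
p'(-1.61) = -4.22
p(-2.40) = -47.84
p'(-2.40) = -5.80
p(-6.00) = -14.00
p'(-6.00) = -13.00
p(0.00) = -56.00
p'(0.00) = -1.00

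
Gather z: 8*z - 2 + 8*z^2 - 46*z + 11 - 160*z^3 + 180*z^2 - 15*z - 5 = -160*z^3 + 188*z^2 - 53*z + 4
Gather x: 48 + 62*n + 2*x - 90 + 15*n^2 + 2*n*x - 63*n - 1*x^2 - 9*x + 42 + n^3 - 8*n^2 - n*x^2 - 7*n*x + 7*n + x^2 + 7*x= n^3 + 7*n^2 - n*x^2 - 5*n*x + 6*n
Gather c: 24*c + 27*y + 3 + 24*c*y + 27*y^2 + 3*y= c*(24*y + 24) + 27*y^2 + 30*y + 3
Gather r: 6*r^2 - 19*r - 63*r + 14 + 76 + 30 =6*r^2 - 82*r + 120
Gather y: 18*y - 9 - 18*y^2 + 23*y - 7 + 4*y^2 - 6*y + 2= -14*y^2 + 35*y - 14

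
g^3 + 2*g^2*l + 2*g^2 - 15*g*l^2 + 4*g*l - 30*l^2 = (g + 2)*(g - 3*l)*(g + 5*l)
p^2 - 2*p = p*(p - 2)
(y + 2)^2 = y^2 + 4*y + 4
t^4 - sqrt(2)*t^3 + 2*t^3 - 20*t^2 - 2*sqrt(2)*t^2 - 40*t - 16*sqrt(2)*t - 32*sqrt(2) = (t + 2)*(t - 4*sqrt(2))*(t + sqrt(2))*(t + 2*sqrt(2))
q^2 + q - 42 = (q - 6)*(q + 7)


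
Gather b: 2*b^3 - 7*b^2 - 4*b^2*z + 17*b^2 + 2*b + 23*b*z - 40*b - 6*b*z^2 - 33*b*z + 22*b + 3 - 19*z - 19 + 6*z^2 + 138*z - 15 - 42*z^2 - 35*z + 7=2*b^3 + b^2*(10 - 4*z) + b*(-6*z^2 - 10*z - 16) - 36*z^2 + 84*z - 24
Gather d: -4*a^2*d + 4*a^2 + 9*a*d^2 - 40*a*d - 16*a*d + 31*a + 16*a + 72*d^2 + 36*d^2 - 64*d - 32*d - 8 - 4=4*a^2 + 47*a + d^2*(9*a + 108) + d*(-4*a^2 - 56*a - 96) - 12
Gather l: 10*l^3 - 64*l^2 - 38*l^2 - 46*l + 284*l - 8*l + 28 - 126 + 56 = 10*l^3 - 102*l^2 + 230*l - 42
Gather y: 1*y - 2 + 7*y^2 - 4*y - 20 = 7*y^2 - 3*y - 22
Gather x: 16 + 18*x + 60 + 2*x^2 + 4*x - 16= 2*x^2 + 22*x + 60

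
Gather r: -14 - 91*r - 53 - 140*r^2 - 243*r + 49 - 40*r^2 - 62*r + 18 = -180*r^2 - 396*r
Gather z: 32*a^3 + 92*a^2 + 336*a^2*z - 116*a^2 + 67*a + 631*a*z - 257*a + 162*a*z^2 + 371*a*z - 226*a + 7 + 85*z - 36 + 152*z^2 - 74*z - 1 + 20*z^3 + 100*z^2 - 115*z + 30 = 32*a^3 - 24*a^2 - 416*a + 20*z^3 + z^2*(162*a + 252) + z*(336*a^2 + 1002*a - 104)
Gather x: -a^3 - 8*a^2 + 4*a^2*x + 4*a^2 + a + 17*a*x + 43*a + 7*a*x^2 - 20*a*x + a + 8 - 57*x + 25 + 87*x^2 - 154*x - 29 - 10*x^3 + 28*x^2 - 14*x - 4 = -a^3 - 4*a^2 + 45*a - 10*x^3 + x^2*(7*a + 115) + x*(4*a^2 - 3*a - 225)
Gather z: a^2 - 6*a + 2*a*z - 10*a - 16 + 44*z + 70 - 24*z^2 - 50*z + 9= a^2 - 16*a - 24*z^2 + z*(2*a - 6) + 63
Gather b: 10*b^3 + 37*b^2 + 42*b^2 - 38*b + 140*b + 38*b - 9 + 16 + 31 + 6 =10*b^3 + 79*b^2 + 140*b + 44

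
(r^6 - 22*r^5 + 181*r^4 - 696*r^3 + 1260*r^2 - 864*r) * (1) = r^6 - 22*r^5 + 181*r^4 - 696*r^3 + 1260*r^2 - 864*r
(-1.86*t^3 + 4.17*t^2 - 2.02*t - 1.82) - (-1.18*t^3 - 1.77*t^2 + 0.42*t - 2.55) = -0.68*t^3 + 5.94*t^2 - 2.44*t + 0.73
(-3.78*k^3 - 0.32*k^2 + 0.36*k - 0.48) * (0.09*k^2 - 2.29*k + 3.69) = -0.3402*k^5 + 8.6274*k^4 - 13.183*k^3 - 2.0484*k^2 + 2.4276*k - 1.7712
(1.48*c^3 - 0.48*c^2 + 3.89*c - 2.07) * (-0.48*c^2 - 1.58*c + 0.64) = -0.7104*c^5 - 2.108*c^4 - 0.1616*c^3 - 5.4598*c^2 + 5.7602*c - 1.3248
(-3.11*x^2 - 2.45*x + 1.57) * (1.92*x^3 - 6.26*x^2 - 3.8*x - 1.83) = -5.9712*x^5 + 14.7646*x^4 + 30.1694*x^3 + 5.1731*x^2 - 1.4825*x - 2.8731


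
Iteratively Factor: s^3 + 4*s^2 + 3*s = (s + 1)*(s^2 + 3*s) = (s + 1)*(s + 3)*(s)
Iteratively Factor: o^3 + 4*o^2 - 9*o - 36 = (o - 3)*(o^2 + 7*o + 12) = (o - 3)*(o + 3)*(o + 4)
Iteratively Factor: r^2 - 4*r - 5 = (r - 5)*(r + 1)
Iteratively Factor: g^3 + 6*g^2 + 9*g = (g + 3)*(g^2 + 3*g) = (g + 3)^2*(g)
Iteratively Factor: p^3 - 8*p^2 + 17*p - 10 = (p - 5)*(p^2 - 3*p + 2) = (p - 5)*(p - 2)*(p - 1)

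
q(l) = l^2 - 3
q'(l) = 2*l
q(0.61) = -2.63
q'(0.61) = 1.22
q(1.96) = 0.84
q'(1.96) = 3.92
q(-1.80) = 0.24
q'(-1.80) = -3.60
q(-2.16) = 1.67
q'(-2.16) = -4.32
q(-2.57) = 3.60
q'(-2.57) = -5.14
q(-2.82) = 4.95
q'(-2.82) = -5.64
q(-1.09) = -1.81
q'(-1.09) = -2.18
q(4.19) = 14.56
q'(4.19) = 8.38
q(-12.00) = 141.00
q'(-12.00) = -24.00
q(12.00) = 141.00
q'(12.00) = 24.00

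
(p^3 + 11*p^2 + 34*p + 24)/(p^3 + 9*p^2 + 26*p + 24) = (p^2 + 7*p + 6)/(p^2 + 5*p + 6)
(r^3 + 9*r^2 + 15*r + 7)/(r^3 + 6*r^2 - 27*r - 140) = (r^2 + 2*r + 1)/(r^2 - r - 20)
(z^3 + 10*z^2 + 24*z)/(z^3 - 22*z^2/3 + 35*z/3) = 3*(z^2 + 10*z + 24)/(3*z^2 - 22*z + 35)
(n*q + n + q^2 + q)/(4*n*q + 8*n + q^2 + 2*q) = (n*q + n + q^2 + q)/(4*n*q + 8*n + q^2 + 2*q)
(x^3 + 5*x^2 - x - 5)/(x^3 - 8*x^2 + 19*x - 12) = (x^2 + 6*x + 5)/(x^2 - 7*x + 12)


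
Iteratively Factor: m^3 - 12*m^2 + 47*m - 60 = (m - 3)*(m^2 - 9*m + 20) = (m - 4)*(m - 3)*(m - 5)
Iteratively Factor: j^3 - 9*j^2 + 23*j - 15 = (j - 5)*(j^2 - 4*j + 3) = (j - 5)*(j - 3)*(j - 1)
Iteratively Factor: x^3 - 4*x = (x + 2)*(x^2 - 2*x) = (x - 2)*(x + 2)*(x)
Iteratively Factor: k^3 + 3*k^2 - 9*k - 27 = (k - 3)*(k^2 + 6*k + 9) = (k - 3)*(k + 3)*(k + 3)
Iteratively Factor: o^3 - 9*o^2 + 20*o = (o)*(o^2 - 9*o + 20) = o*(o - 5)*(o - 4)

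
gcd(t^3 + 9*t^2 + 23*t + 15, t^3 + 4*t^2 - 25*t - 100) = t + 5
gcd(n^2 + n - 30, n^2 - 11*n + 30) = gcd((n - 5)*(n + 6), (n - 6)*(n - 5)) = n - 5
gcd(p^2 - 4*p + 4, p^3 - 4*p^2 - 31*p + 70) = p - 2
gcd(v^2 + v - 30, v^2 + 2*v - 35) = v - 5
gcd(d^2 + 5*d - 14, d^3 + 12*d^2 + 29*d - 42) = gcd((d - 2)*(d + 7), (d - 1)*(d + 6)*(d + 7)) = d + 7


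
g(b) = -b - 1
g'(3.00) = -1.00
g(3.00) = -4.00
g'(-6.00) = -1.00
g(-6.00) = 5.00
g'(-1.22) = -1.00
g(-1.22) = 0.22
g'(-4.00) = -1.00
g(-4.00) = 3.00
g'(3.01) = -1.00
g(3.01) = -4.01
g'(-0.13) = -1.00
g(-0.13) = -0.87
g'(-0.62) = -1.00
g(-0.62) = -0.38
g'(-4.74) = -1.00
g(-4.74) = 3.74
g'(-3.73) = -1.00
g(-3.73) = 2.73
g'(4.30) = -1.00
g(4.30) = -5.30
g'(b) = -1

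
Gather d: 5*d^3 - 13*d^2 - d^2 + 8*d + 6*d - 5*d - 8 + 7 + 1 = 5*d^3 - 14*d^2 + 9*d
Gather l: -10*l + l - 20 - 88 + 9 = -9*l - 99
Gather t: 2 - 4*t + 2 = 4 - 4*t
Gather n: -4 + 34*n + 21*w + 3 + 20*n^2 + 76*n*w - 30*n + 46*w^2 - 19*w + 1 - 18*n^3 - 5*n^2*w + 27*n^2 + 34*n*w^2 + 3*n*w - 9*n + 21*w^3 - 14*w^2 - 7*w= -18*n^3 + n^2*(47 - 5*w) + n*(34*w^2 + 79*w - 5) + 21*w^3 + 32*w^2 - 5*w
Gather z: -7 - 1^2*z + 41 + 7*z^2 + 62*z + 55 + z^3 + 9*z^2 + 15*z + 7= z^3 + 16*z^2 + 76*z + 96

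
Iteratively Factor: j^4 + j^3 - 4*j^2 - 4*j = (j - 2)*(j^3 + 3*j^2 + 2*j) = (j - 2)*(j + 1)*(j^2 + 2*j) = j*(j - 2)*(j + 1)*(j + 2)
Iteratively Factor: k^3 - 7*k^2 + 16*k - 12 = (k - 2)*(k^2 - 5*k + 6) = (k - 2)^2*(k - 3)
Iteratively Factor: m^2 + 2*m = (m + 2)*(m)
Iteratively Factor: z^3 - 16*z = (z - 4)*(z^2 + 4*z) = (z - 4)*(z + 4)*(z)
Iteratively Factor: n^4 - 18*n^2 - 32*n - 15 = (n + 1)*(n^3 - n^2 - 17*n - 15) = (n - 5)*(n + 1)*(n^2 + 4*n + 3) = (n - 5)*(n + 1)^2*(n + 3)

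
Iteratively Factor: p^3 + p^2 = (p)*(p^2 + p) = p^2*(p + 1)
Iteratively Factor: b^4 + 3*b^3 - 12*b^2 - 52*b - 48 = (b + 2)*(b^3 + b^2 - 14*b - 24) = (b + 2)*(b + 3)*(b^2 - 2*b - 8) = (b + 2)^2*(b + 3)*(b - 4)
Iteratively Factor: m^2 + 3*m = (m + 3)*(m)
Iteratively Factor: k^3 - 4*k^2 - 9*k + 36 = (k - 3)*(k^2 - k - 12) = (k - 4)*(k - 3)*(k + 3)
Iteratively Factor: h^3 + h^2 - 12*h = (h - 3)*(h^2 + 4*h) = h*(h - 3)*(h + 4)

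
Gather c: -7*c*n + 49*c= c*(49 - 7*n)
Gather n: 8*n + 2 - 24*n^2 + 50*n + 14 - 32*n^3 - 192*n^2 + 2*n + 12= -32*n^3 - 216*n^2 + 60*n + 28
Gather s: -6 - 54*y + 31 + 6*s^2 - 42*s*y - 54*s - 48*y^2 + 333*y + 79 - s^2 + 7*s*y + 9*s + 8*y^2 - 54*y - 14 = 5*s^2 + s*(-35*y - 45) - 40*y^2 + 225*y + 90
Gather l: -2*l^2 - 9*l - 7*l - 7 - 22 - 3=-2*l^2 - 16*l - 32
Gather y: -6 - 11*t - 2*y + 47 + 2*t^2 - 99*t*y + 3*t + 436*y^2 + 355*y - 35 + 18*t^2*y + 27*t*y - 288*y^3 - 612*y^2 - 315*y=2*t^2 - 8*t - 288*y^3 - 176*y^2 + y*(18*t^2 - 72*t + 38) + 6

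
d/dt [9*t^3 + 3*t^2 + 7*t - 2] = 27*t^2 + 6*t + 7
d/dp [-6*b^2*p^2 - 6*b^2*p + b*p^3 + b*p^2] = b*(-12*b*p - 6*b + 3*p^2 + 2*p)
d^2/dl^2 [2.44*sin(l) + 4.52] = -2.44*sin(l)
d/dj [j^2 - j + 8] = 2*j - 1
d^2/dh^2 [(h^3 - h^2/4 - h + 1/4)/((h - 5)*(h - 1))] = 57/(h^3 - 15*h^2 + 75*h - 125)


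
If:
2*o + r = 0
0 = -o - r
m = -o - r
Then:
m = 0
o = 0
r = 0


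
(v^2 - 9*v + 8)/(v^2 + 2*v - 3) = (v - 8)/(v + 3)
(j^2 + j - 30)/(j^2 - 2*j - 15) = (j + 6)/(j + 3)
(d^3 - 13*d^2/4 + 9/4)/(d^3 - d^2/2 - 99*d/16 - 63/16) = 4*(d - 1)/(4*d + 7)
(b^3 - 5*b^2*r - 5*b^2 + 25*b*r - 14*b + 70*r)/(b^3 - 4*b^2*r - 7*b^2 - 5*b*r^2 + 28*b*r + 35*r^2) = (b + 2)/(b + r)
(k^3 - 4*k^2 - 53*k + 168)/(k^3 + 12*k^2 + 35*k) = (k^2 - 11*k + 24)/(k*(k + 5))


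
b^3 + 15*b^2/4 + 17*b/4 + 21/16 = (b + 1/2)*(b + 3/2)*(b + 7/4)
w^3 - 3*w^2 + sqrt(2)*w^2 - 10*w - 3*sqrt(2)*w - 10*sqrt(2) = (w - 5)*(w + 2)*(w + sqrt(2))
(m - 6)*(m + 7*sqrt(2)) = m^2 - 6*m + 7*sqrt(2)*m - 42*sqrt(2)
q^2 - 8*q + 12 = (q - 6)*(q - 2)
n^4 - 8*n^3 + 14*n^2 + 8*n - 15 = (n - 5)*(n - 3)*(n - 1)*(n + 1)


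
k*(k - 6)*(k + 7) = k^3 + k^2 - 42*k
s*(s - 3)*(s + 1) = s^3 - 2*s^2 - 3*s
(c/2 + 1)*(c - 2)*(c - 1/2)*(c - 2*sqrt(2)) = c^4/2 - sqrt(2)*c^3 - c^3/4 - 2*c^2 + sqrt(2)*c^2/2 + c + 4*sqrt(2)*c - 2*sqrt(2)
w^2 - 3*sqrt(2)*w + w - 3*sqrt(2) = (w + 1)*(w - 3*sqrt(2))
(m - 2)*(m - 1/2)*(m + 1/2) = m^3 - 2*m^2 - m/4 + 1/2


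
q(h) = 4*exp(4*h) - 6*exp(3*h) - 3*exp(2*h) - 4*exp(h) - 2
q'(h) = 16*exp(4*h) - 18*exp(3*h) - 6*exp(2*h) - 4*exp(h)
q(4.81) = 896443936.81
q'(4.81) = 3596959881.22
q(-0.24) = -8.39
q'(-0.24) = -9.49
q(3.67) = 9127538.80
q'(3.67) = 36882733.83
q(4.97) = 1703222957.10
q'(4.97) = 6830943968.72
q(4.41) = 179876059.28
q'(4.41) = 722886770.94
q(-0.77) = -4.91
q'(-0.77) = -4.19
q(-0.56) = -5.96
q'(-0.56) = -5.89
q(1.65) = 1989.17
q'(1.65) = 9036.87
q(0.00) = -11.00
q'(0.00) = -12.00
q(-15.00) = -2.00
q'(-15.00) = 0.00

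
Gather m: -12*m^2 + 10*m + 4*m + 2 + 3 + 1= -12*m^2 + 14*m + 6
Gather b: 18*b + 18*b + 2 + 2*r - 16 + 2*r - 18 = 36*b + 4*r - 32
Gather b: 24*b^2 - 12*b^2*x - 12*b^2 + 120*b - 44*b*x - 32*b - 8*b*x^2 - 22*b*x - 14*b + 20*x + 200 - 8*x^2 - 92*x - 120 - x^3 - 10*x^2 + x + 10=b^2*(12 - 12*x) + b*(-8*x^2 - 66*x + 74) - x^3 - 18*x^2 - 71*x + 90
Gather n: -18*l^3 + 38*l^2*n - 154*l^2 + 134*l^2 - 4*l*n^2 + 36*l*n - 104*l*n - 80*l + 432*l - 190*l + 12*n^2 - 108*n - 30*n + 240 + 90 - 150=-18*l^3 - 20*l^2 + 162*l + n^2*(12 - 4*l) + n*(38*l^2 - 68*l - 138) + 180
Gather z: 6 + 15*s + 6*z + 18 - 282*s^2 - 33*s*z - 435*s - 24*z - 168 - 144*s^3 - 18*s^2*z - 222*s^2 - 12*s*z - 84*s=-144*s^3 - 504*s^2 - 504*s + z*(-18*s^2 - 45*s - 18) - 144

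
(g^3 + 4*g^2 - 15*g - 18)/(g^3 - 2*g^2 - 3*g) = (g + 6)/g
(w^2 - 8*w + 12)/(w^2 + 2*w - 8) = (w - 6)/(w + 4)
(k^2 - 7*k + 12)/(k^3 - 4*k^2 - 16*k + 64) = (k - 3)/(k^2 - 16)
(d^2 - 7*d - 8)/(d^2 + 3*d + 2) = (d - 8)/(d + 2)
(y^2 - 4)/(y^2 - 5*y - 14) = (y - 2)/(y - 7)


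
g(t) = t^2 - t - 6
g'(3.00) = 5.00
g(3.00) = 0.00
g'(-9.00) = -19.00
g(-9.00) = 84.00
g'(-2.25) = -5.50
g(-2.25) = 1.31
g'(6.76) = 12.52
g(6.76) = 32.94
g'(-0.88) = -2.76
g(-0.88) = -4.35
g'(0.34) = -0.32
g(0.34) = -6.22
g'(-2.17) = -5.34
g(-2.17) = 0.88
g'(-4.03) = -9.06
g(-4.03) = 14.27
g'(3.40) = 5.80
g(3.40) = 2.16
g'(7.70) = 14.40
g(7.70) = 45.59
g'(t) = 2*t - 1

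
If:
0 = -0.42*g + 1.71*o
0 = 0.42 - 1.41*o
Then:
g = 1.21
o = 0.30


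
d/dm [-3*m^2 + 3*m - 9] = 3 - 6*m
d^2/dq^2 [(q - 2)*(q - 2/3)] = 2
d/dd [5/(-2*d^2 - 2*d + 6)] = 5*(2*d + 1)/(2*(d^2 + d - 3)^2)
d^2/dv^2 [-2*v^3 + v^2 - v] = 2 - 12*v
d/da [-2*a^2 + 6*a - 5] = 6 - 4*a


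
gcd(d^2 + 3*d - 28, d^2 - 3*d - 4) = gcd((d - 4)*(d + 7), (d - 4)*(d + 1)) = d - 4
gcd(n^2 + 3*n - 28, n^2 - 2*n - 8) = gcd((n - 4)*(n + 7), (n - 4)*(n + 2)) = n - 4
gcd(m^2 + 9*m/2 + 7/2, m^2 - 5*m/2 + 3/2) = 1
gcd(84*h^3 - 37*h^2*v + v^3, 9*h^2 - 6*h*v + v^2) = -3*h + v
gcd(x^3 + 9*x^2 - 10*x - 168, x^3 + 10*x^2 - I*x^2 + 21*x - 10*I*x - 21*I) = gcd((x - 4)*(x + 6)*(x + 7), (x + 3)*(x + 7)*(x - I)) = x + 7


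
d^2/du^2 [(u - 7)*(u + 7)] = 2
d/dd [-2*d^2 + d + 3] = 1 - 4*d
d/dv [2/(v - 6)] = -2/(v - 6)^2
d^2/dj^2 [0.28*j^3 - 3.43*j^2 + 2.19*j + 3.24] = 1.68*j - 6.86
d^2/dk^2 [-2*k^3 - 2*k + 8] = -12*k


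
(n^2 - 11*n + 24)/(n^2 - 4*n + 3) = (n - 8)/(n - 1)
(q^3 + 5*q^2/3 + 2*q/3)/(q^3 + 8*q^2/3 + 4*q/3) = (q + 1)/(q + 2)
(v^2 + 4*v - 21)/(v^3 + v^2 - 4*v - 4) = (v^2 + 4*v - 21)/(v^3 + v^2 - 4*v - 4)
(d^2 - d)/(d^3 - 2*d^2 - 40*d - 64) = d*(1 - d)/(-d^3 + 2*d^2 + 40*d + 64)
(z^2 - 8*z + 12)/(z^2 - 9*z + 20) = (z^2 - 8*z + 12)/(z^2 - 9*z + 20)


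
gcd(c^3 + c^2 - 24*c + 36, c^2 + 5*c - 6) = c + 6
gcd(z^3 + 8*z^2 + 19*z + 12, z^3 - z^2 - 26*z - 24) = z^2 + 5*z + 4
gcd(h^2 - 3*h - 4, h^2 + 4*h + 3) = h + 1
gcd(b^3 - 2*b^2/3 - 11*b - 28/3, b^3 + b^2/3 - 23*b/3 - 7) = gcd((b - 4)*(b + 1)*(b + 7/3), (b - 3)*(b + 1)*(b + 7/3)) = b^2 + 10*b/3 + 7/3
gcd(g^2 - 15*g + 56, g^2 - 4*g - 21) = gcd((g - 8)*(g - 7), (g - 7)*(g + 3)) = g - 7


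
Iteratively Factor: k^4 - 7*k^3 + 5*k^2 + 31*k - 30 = (k - 3)*(k^3 - 4*k^2 - 7*k + 10) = (k - 3)*(k - 1)*(k^2 - 3*k - 10) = (k - 5)*(k - 3)*(k - 1)*(k + 2)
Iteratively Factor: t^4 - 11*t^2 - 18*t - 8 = (t + 1)*(t^3 - t^2 - 10*t - 8) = (t - 4)*(t + 1)*(t^2 + 3*t + 2) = (t - 4)*(t + 1)^2*(t + 2)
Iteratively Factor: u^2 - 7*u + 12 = (u - 4)*(u - 3)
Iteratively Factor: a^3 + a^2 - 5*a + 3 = (a - 1)*(a^2 + 2*a - 3) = (a - 1)^2*(a + 3)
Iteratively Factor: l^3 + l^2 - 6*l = (l - 2)*(l^2 + 3*l) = (l - 2)*(l + 3)*(l)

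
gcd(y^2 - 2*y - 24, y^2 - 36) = y - 6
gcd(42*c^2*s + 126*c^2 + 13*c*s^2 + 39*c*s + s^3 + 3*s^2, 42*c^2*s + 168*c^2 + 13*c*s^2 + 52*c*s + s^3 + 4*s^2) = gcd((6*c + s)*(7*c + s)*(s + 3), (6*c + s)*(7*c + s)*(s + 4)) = 42*c^2 + 13*c*s + s^2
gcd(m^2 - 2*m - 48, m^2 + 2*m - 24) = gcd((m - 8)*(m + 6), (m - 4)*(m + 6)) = m + 6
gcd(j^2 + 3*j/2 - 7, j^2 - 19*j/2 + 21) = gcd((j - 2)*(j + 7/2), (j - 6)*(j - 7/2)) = 1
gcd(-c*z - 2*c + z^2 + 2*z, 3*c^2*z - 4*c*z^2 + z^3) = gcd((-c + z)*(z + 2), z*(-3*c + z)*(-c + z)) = -c + z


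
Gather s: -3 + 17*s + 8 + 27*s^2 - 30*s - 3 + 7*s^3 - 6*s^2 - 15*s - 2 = 7*s^3 + 21*s^2 - 28*s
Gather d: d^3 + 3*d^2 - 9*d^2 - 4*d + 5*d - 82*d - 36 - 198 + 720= d^3 - 6*d^2 - 81*d + 486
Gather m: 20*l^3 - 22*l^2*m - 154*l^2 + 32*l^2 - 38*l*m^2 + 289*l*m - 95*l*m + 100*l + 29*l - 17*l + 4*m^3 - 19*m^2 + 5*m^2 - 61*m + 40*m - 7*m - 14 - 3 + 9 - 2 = 20*l^3 - 122*l^2 + 112*l + 4*m^3 + m^2*(-38*l - 14) + m*(-22*l^2 + 194*l - 28) - 10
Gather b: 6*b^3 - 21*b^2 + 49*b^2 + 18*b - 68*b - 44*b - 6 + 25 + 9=6*b^3 + 28*b^2 - 94*b + 28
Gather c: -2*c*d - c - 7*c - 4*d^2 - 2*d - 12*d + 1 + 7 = c*(-2*d - 8) - 4*d^2 - 14*d + 8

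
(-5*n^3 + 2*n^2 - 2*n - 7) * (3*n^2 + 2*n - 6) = -15*n^5 - 4*n^4 + 28*n^3 - 37*n^2 - 2*n + 42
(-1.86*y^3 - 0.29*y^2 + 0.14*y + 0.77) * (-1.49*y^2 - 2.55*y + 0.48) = 2.7714*y^5 + 5.1751*y^4 - 0.3619*y^3 - 1.6435*y^2 - 1.8963*y + 0.3696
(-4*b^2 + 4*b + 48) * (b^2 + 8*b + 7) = -4*b^4 - 28*b^3 + 52*b^2 + 412*b + 336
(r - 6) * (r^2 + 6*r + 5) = r^3 - 31*r - 30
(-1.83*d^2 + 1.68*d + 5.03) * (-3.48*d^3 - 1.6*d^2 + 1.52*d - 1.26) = 6.3684*d^5 - 2.9184*d^4 - 22.974*d^3 - 3.1886*d^2 + 5.5288*d - 6.3378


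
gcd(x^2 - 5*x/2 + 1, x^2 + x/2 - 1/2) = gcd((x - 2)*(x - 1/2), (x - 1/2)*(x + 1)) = x - 1/2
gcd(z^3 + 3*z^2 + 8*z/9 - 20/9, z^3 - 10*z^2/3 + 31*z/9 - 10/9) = z - 2/3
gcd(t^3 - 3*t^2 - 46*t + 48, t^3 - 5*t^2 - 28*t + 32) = t^2 - 9*t + 8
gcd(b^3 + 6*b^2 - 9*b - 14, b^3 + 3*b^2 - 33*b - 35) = b^2 + 8*b + 7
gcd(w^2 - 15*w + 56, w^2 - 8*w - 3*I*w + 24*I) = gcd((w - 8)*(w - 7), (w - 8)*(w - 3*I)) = w - 8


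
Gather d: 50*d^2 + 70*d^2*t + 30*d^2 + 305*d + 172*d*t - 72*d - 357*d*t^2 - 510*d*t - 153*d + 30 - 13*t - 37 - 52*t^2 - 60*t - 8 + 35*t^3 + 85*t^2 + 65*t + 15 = d^2*(70*t + 80) + d*(-357*t^2 - 338*t + 80) + 35*t^3 + 33*t^2 - 8*t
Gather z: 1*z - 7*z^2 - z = -7*z^2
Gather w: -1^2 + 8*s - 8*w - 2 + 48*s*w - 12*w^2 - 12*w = 8*s - 12*w^2 + w*(48*s - 20) - 3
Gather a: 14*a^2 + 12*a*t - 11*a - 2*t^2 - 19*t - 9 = 14*a^2 + a*(12*t - 11) - 2*t^2 - 19*t - 9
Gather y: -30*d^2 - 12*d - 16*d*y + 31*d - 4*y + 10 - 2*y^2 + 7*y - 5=-30*d^2 + 19*d - 2*y^2 + y*(3 - 16*d) + 5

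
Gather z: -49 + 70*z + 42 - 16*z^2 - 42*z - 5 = -16*z^2 + 28*z - 12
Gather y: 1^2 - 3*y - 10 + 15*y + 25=12*y + 16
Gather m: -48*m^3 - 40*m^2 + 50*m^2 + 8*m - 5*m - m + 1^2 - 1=-48*m^3 + 10*m^2 + 2*m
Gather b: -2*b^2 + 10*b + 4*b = -2*b^2 + 14*b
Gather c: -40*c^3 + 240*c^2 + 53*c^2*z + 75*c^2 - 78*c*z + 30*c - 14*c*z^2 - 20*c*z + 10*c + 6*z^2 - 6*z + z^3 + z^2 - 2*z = -40*c^3 + c^2*(53*z + 315) + c*(-14*z^2 - 98*z + 40) + z^3 + 7*z^2 - 8*z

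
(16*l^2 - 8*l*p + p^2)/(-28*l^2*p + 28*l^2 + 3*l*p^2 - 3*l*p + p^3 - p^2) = (-4*l + p)/(7*l*p - 7*l + p^2 - p)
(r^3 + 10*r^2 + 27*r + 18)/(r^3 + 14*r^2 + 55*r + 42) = (r + 3)/(r + 7)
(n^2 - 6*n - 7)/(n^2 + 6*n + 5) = (n - 7)/(n + 5)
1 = 1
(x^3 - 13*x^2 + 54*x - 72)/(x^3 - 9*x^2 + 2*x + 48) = (x^2 - 10*x + 24)/(x^2 - 6*x - 16)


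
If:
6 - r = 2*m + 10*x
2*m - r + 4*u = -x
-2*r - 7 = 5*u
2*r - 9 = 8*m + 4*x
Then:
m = -713/252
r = -157/42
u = 2/21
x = 97/63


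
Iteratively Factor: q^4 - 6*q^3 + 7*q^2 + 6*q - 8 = (q + 1)*(q^3 - 7*q^2 + 14*q - 8) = (q - 2)*(q + 1)*(q^2 - 5*q + 4) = (q - 4)*(q - 2)*(q + 1)*(q - 1)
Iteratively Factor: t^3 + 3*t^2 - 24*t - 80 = (t + 4)*(t^2 - t - 20) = (t + 4)^2*(t - 5)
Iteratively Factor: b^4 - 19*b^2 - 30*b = (b + 3)*(b^3 - 3*b^2 - 10*b) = b*(b + 3)*(b^2 - 3*b - 10) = b*(b + 2)*(b + 3)*(b - 5)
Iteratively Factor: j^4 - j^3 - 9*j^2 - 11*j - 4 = (j + 1)*(j^3 - 2*j^2 - 7*j - 4) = (j + 1)^2*(j^2 - 3*j - 4) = (j - 4)*(j + 1)^2*(j + 1)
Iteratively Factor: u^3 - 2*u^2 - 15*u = (u + 3)*(u^2 - 5*u) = u*(u + 3)*(u - 5)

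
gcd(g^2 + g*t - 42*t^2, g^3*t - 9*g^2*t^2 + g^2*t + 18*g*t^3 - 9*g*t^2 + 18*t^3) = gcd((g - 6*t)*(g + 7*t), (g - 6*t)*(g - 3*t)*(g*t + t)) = -g + 6*t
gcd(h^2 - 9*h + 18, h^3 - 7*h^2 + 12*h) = h - 3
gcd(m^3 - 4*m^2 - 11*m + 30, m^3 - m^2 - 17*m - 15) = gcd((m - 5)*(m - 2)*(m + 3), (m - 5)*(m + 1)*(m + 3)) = m^2 - 2*m - 15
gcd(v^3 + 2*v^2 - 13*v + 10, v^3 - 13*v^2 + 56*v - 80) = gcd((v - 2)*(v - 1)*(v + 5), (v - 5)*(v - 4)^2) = 1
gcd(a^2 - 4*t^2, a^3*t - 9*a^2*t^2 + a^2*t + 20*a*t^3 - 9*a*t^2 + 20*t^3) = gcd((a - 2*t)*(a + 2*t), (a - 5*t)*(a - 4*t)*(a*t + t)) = 1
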